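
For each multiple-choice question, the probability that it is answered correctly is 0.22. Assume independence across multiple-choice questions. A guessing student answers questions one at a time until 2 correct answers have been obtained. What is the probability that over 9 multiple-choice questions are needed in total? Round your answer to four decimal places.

0.3782

Needing more than 9 multiple-choice questions ⇔ fewer than 2 successes in the first 9. With X ~ Binomial(9, 0.22), P(Y > 9) = P(X ≤ 1).
  k=0: C(9,0)·0.22^0·0.78^9 = 0.106869
  k=1: C(9,1)·0.22^1·0.78^8 = 0.271283
P(X ≤ 1) = 0.378152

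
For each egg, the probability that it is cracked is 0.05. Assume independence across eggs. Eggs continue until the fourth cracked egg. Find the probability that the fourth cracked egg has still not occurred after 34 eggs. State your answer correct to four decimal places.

0.9119

Needing more than 34 eggs ⇔ fewer than 4 successes in the first 34. With X ~ Binomial(34, 0.05), P(Y > 34) = P(X ≤ 3).
  k=0: C(34,0)·0.05^0·0.95^34 = 0.174825
  k=1: C(34,1)·0.05^1·0.95^33 = 0.312844
  k=2: C(34,2)·0.05^2·0.95^32 = 0.271680
  k=3: C(34,3)·0.05^3·0.95^31 = 0.152522
P(X ≤ 3) = 0.911871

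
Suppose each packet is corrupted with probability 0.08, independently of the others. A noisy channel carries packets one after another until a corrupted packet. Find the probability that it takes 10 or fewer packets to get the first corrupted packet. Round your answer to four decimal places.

0.5656

Y = number of packets to the first success; geometric, p = 0.08.
P(Y ≤ 10) = 1 − (1−p)^10 = 1 − 0.434388 = 0.565612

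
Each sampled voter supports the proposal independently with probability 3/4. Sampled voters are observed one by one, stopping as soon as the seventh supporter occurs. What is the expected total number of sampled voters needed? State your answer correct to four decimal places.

Y = total sampled voters until the seventh success; negative binomial with r=7, p=0.75.
E[Y] = r / p = 7 / 0.75 = 9.333333

9.3333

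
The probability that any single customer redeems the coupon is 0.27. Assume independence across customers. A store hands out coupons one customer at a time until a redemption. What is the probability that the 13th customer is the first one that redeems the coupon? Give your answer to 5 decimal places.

0.00618

Geometric (trials to first success), p = 0.27.
P(Y = 13) = (1−p)^12 · p = 0.022902 · 0.27 = 0.0061836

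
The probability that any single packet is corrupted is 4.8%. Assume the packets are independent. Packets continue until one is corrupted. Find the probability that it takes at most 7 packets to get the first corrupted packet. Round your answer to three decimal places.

Y = number of packets to the first success; geometric, p = 0.048.
P(Y ≤ 7) = 1 − (1−p)^7 = 1 − 0.70869 = 0.29131

0.291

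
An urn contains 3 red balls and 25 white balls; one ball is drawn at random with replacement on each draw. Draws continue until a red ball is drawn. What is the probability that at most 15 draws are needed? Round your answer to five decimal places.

0.81730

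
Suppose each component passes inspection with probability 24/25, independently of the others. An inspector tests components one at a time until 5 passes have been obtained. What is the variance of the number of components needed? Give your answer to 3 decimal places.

0.217

Y = total components until the fifth success; negative binomial with r=5, p=0.96.
Var(Y) = r(1−p)/p² = 5·0.04 / 0.96² = 0.21701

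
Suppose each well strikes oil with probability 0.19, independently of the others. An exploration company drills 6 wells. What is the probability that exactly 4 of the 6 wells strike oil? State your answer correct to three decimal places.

0.013

X ~ Binomial(n=6, p=0.19).
P(X=4) = C(6,4) · p^4 · (1−p)^2
= 15 · 0.0013032 · 0.6561 = 0.01283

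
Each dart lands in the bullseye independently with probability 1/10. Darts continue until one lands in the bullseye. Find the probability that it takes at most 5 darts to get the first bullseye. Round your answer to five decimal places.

Y = number of darts to the first success; geometric, p = 0.10.
P(Y ≤ 5) = 1 − (1−p)^5 = 1 − 0.5904900 = 0.4095100

0.40951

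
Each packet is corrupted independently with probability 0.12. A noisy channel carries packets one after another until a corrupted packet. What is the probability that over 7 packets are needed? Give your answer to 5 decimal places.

0.40868

Y = number of packets to the first success; geometric, p = 0.12.
P(Y > 7) = P(first 7 all fail) = (1−p)^7 = 0.4086756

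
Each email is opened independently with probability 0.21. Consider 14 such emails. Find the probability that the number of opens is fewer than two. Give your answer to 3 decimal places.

0.174

X ~ Binomial(14, 0.21); P(X ≤ 1) = Σ C(14,k) p^k (1−p)^(14−k) over k:
  k=0: C(14,0)·0.21^0·0.79^14 = 0.03688
  k=1: C(14,1)·0.21^1·0.79^13 = 0.13725
Total = 0.17412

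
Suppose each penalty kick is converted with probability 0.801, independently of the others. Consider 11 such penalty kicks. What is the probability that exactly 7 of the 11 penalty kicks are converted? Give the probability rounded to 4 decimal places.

0.1095

X ~ Binomial(n=11, p=0.801).
P(X=7) = C(11,7) · p^7 · (1−p)^4
= 330 · 0.21156 · 0.0015682 = 0.109485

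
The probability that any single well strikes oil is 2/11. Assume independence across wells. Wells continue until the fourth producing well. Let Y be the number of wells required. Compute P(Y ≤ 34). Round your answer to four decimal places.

Finishing within 34 wells ⇔ at least 4 successes in the first 34. With X ~ Binomial(34, 0.181818), P(Y ≤ 34) = 1 − P(X ≤ 3).
  k=0: C(34,0)·0.181818^0·0.818182^34 = 0.001089
  k=1: C(34,1)·0.181818^1·0.818182^33 = 0.008225
  k=2: C(34,2)·0.181818^2·0.818182^32 = 0.030160
  k=3: C(34,3)·0.181818^3·0.818182^31 = 0.071490
1 − 0.110965 = 0.889035

0.8890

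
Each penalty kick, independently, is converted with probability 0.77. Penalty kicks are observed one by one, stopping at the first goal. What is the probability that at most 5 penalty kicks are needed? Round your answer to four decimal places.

0.9994

Y = number of penalty kicks to the first success; geometric, p = 0.77.
P(Y ≤ 5) = 1 − (1−p)^5 = 1 − 0.000644 = 0.999356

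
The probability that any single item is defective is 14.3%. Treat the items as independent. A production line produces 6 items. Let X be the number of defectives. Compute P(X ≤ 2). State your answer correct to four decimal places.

X ~ Binomial(6, 0.143); P(X ≤ 2) = Σ C(6,k) p^k (1−p)^(6−k) over k:
  k=0: C(6,0)·0.143^0·0.857^6 = 0.396173
  k=1: C(6,1)·0.143^1·0.857^5 = 0.396635
  k=2: C(6,2)·0.143^2·0.857^4 = 0.165458
Total = 0.958266

0.9583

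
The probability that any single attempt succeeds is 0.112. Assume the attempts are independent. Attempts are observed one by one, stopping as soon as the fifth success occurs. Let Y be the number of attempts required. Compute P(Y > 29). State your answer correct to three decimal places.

0.781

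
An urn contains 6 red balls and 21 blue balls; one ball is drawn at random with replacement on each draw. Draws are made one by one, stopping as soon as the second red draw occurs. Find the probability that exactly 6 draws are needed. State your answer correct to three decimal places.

Y = trial on which the second success occurs; negative binomial, r=2, p=0.222222.
P(Y=6) = C(5,1) · p^2 · (1−p)^4
= 5 · 0.049383 · 0.36595 = 0.09036

0.090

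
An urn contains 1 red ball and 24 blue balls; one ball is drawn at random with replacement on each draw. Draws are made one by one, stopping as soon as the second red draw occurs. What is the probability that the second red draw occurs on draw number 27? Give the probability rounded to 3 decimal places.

0.015

Y = trial on which the second success occurs; negative binomial, r=2, p=0.04.
P(Y=27) = C(26,1) · p^2 · (1−p)^25
= 26 · 0.0016 · 0.3604 = 0.01499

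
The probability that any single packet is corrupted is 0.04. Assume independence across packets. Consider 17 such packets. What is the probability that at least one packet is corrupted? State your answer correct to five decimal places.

0.50041

P(at least one) = 1 − P(none) = 1 − (1 − 0.04)^17
= 1 − 0.4995868 = 0.5004132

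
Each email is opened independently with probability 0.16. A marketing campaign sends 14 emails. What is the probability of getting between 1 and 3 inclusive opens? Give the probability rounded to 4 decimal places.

0.7388

X ~ Binomial(14, 0.16); P(1 ≤ X ≤ 3) = Σ C(14,k) p^k (1−p)^(14−k) over k:
  k=1: C(14,1)·0.16^1·0.84^13 = 0.232209
  k=2: C(14,2)·0.16^2·0.84^12 = 0.287497
  k=3: C(14,3)·0.16^3·0.84^11 = 0.219045
Total = 0.738751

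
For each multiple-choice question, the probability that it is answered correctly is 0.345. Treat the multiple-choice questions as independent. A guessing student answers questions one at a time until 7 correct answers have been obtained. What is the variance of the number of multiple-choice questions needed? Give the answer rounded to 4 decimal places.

38.5213

Y = total multiple-choice questions until the seventh success; negative binomial with r=7, p=0.345.
Var(Y) = r(1−p)/p² = 7·0.655 / 0.345² = 38.521319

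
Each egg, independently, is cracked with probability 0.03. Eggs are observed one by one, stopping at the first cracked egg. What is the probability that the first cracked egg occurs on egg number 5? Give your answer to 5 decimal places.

0.02656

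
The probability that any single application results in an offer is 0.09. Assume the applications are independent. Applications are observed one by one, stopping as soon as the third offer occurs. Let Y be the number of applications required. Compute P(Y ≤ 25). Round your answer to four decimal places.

0.3937

Finishing within 25 applications ⇔ at least 3 successes in the first 25. With X ~ Binomial(25, 0.09), P(Y ≤ 25) = 1 − P(X ≤ 2).
  k=0: C(25,0)·0.09^0·0.91^25 = 0.094631
  k=1: C(25,1)·0.09^1·0.91^24 = 0.233978
  k=2: C(25,2)·0.09^2·0.91^23 = 0.277689
1 − 0.606299 = 0.393701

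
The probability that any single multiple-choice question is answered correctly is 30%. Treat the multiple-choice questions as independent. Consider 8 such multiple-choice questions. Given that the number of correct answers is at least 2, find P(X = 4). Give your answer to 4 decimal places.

0.1828

X ~ Binomial(8, 0.30). Want P(X=4 | X≥2) = P(X=4) / P(X≥2).
P(X=4) = C(8,4)·0.30^4·0.70^4 = 0.136137
P(X≥2) = 1 − 0.057648 − 0.197650 = 0.744702
Ratio = 0.136137 / 0.744702 = 0.182807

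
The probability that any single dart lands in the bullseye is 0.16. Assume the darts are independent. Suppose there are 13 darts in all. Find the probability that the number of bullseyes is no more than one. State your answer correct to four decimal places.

X ~ Binomial(13, 0.16); P(X ≤ 1) = Σ C(13,k) p^k (1−p)^(13−k) over k:
  k=0: C(13,0)·0.16^0·0.84^13 = 0.103665
  k=1: C(13,1)·0.16^1·0.84^12 = 0.256693
Total = 0.360358

0.3604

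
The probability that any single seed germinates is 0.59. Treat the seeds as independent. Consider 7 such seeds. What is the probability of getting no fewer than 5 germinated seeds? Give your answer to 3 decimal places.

0.398

X ~ Binomial(7, 0.59); P(X ≥ 5) = Σ C(7,k) p^k (1−p)^(7−k) over k:
  k=5: C(7,5)·0.59^5·0.41^2 = 0.25238
  k=6: C(7,6)·0.59^6·0.41^1 = 0.12106
  k=7: C(7,7)·0.59^7·0.41^0 = 0.02489
Total = 0.39832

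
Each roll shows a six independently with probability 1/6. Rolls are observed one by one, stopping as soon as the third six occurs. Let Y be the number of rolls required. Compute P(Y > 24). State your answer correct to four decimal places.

0.2118

Needing more than 24 rolls ⇔ fewer than 3 successes in the first 24. With X ~ Binomial(24, 0.166667), P(Y > 24) = P(X ≤ 2).
  k=0: C(24,0)·0.166667^0·0.833333^24 = 0.012579
  k=1: C(24,1)·0.166667^1·0.833333^23 = 0.060380
  k=2: C(24,2)·0.166667^2·0.833333^22 = 0.138873
P(X ≤ 2) = 0.211832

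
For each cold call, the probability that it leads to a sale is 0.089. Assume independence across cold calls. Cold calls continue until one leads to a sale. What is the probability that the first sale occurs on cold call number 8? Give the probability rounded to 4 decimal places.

0.0463

Geometric (trials to first success), p = 0.089.
P(Y = 8) = (1−p)^7 · p = 0.52075 · 0.089 = 0.046347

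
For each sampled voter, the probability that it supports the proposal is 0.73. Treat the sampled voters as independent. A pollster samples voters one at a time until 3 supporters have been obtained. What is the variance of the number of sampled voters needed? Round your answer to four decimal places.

Y = total sampled voters until the third success; negative binomial with r=3, p=0.73.
Var(Y) = r(1−p)/p² = 3·0.27 / 0.73² = 1.519985

1.5200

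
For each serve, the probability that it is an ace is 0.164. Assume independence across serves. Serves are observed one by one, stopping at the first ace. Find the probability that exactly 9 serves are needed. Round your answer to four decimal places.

0.0391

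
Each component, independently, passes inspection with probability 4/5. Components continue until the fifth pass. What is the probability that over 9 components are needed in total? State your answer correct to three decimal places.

Needing more than 9 components ⇔ fewer than 5 successes in the first 9. With X ~ Binomial(9, 0.80), P(Y > 9) = P(X ≤ 4).
  k=0: C(9,0)·0.80^0·0.20^9 = 0.00000
  k=1: C(9,1)·0.80^1·0.20^8 = 0.00002
  k=2: C(9,2)·0.80^2·0.20^7 = 0.00029
  k=3: C(9,3)·0.80^3·0.20^6 = 0.00275
  k=4: C(9,4)·0.80^4·0.20^5 = 0.01652
P(X ≤ 4) = 0.01958

0.020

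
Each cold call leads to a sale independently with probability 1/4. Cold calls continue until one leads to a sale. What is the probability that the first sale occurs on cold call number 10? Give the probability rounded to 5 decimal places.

0.01877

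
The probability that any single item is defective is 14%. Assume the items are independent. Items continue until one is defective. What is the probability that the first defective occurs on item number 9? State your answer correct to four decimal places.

Geometric (trials to first success), p = 0.14.
P(Y = 9) = (1−p)^8 · p = 0.29922 · 0.14 = 0.041891

0.0419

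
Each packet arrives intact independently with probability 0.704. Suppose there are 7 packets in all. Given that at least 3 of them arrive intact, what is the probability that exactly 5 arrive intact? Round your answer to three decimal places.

X ~ Binomial(7, 0.704). Want P(X=5 | X≥3) = P(X=5) / P(X≥3).
P(X=5) = C(7,5)·0.704^5·0.296^2 = 0.31817
P(X≥3) = 1 − 0.00020 − 0.00331 − 0.02365 = 0.97284
Ratio = 0.31817 / 0.97284 = 0.32706

0.327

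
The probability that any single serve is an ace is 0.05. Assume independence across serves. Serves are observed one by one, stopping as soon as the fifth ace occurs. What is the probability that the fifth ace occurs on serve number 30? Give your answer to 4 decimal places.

0.0021

Y = trial on which the fifth success occurs; negative binomial, r=5, p=0.05.
P(Y=30) = C(29,4) · p^5 · (1−p)^25
= 23751 · 3.125e-07 · 0.27739 = 0.002059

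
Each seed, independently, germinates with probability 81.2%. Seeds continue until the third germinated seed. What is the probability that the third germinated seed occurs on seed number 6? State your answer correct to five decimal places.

0.03557

Y = trial on which the third success occurs; negative binomial, r=3, p=0.812.
P(Y=6) = C(5,2) · p^3 · (1−p)^3
= 10 · 0.53539 · 0.0066447 = 0.0355747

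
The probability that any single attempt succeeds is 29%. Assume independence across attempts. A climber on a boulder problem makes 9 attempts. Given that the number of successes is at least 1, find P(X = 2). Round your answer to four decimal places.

X ~ Binomial(9, 0.29). Want P(X=2 | X≥1) = P(X=2) / P(X≥1).
P(X=2) = C(9,2)·0.29^2·0.71^7 = 0.275364
P(X≥1) = 1 − 0.045849 = 0.954151
Ratio = 0.275364 / 0.954151 = 0.288596

0.2886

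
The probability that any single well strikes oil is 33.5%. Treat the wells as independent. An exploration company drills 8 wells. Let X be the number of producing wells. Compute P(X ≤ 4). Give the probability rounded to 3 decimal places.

0.910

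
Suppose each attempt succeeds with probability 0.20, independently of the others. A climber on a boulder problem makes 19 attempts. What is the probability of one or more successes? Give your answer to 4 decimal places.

P(at least one) = 1 − P(none) = 1 − (1 − 0.20)^19
= 1 − 0.014412 = 0.985588

0.9856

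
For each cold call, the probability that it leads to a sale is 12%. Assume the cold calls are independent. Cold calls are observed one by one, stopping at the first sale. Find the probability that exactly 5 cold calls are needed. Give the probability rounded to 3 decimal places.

0.072

Geometric (trials to first success), p = 0.12.
P(Y = 5) = (1−p)^4 · p = 0.5997 · 0.12 = 0.07196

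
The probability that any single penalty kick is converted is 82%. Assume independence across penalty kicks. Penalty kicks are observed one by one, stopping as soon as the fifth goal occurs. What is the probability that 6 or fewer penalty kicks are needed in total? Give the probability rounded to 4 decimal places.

0.7044

Finishing within 6 penalty kicks ⇔ at least 5 successes in the first 6. With X ~ Binomial(6, 0.82), P(Y ≤ 6) = 1 − P(X ≤ 4).
  k=0: C(6,0)·0.82^0·0.18^6 = 0.000034
  k=1: C(6,1)·0.82^1·0.18^5 = 0.000930
  k=2: C(6,2)·0.82^2·0.18^4 = 0.010588
  k=3: C(6,3)·0.82^3·0.18^3 = 0.064312
  k=4: C(6,4)·0.82^4·0.18^2 = 0.219731
1 − 0.295594 = 0.704406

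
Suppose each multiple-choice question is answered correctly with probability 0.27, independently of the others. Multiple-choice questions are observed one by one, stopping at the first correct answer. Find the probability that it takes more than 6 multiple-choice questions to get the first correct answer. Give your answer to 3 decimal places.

Y = number of multiple-choice questions to the first success; geometric, p = 0.27.
P(Y > 6) = P(first 6 all fail) = (1−p)^6 = 0.15133

0.151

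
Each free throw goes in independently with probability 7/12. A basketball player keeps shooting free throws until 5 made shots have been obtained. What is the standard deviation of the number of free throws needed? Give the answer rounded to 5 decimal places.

2.47436

Y = total free throws until the fifth success; negative binomial with r=5, p=0.583333.
SD(Y) = √[r(1−p)/p²] = √(6.1224490) = 2.4743583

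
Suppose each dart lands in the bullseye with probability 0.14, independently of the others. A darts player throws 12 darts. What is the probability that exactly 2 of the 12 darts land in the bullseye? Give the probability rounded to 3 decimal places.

0.286

X ~ Binomial(n=12, p=0.14).
P(X=2) = C(12,2) · p^2 · (1−p)^10
= 66 · 0.0196 · 0.2213 = 0.28628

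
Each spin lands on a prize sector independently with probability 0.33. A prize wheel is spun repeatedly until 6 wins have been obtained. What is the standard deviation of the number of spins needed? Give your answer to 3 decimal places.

Y = total spins until the sixth success; negative binomial with r=6, p=0.33.
SD(Y) = √[r(1−p)/p²] = √(36.91460) = 6.07574

6.076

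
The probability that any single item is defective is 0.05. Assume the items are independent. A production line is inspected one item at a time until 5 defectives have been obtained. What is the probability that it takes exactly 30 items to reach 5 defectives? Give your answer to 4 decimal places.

0.0021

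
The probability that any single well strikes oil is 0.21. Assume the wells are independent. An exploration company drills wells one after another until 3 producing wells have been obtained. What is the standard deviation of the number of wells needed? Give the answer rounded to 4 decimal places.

Y = total wells until the third success; negative binomial with r=3, p=0.21.
SD(Y) = √[r(1−p)/p²] = √(53.741497) = 7.330859

7.3309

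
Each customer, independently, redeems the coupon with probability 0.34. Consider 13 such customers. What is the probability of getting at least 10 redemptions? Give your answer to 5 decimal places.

X ~ Binomial(13, 0.34); P(X ≥ 10) = Σ C(13,k) p^k (1−p)^(13−k) over k:
  k=10: C(13,10)·0.34^10·0.66^3 = 0.0016974
  k=11: C(13,11)·0.34^11·0.66^2 = 0.0002385
  k=12: C(13,12)·0.34^12·0.66^1 = 0.0000205
  k=13: C(13,13)·0.34^13·0.66^0 = 0.0000008
Total = 0.0019572

0.00196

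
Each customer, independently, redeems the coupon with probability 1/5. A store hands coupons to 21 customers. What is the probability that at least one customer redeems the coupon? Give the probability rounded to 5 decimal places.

0.99078

P(at least one) = 1 − P(none) = 1 − (1 − 0.20)^21
= 1 − 0.0092234 = 0.9907766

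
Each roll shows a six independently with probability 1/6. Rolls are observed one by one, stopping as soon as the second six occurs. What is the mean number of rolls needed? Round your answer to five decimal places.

Y = total rolls until the second success; negative binomial with r=2, p=0.166667.
E[Y] = r / p = 2 / 0.166667 = 12.0000000

12.00000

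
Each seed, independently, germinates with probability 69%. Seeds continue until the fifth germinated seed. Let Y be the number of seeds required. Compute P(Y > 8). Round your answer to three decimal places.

0.213

Needing more than 8 seeds ⇔ fewer than 5 successes in the first 8. With X ~ Binomial(8, 0.69), P(Y > 8) = P(X ≤ 4).
  k=0: C(8,0)·0.69^0·0.31^8 = 0.00009
  k=1: C(8,1)·0.69^1·0.31^7 = 0.00152
  k=2: C(8,2)·0.69^2·0.31^6 = 0.01183
  k=3: C(8,3)·0.69^3·0.31^5 = 0.05267
  k=4: C(8,4)·0.69^4·0.31^4 = 0.14653
P(X ≤ 4) = 0.21264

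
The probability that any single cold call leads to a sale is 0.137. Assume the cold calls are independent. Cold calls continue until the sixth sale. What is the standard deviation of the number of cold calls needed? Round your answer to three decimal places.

16.610

Y = total cold calls until the sixth success; negative binomial with r=6, p=0.137.
SD(Y) = √[r(1−p)/p²] = √(275.88044) = 16.60965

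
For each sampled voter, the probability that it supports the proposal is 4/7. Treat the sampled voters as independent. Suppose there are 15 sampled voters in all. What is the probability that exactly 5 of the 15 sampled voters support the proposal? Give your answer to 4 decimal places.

X ~ Binomial(n=15, p=0.571429).
P(X=5) = C(15,5) · p^5 · (1−p)^10
= 3003 · 0.060927 · 0.00020904 = 0.038247

0.0382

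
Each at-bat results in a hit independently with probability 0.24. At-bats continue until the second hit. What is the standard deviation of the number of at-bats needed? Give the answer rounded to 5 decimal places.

Y = total at-bats until the second success; negative binomial with r=2, p=0.24.
SD(Y) = √[r(1−p)/p²] = √(26.3888889) = 5.1370117

5.13701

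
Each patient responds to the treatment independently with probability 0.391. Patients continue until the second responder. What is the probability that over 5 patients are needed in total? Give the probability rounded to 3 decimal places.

0.353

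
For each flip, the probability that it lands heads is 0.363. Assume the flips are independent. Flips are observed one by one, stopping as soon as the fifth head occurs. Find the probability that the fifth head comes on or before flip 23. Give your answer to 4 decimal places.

Finishing within 23 flips ⇔ at least 5 successes in the first 23. With X ~ Binomial(23, 0.363), P(Y ≤ 23) = 1 − P(X ≤ 4).
  k=0: C(23,0)·0.363^0·0.637^23 = 0.000031
  k=1: C(23,1)·0.363^1·0.637^22 = 0.000410
  k=2: C(23,2)·0.363^2·0.637^21 = 0.002570
  k=3: C(23,3)·0.363^3·0.637^20 = 0.010250
  k=4: C(23,4)·0.363^4·0.637^19 = 0.029205
1 − 0.042466 = 0.957534

0.9575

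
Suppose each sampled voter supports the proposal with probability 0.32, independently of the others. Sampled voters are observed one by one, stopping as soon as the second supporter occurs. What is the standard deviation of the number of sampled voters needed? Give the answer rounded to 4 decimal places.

3.6443

Y = total sampled voters until the second success; negative binomial with r=2, p=0.32.
SD(Y) = √[r(1−p)/p²] = √(13.281250) = 3.644345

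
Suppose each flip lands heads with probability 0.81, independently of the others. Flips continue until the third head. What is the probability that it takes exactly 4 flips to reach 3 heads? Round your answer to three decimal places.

0.303

Y = trial on which the third success occurs; negative binomial, r=3, p=0.81.
P(Y=4) = C(3,2) · p^3 · (1−p)^1
= 3 · 0.53144 · 0.19 = 0.30292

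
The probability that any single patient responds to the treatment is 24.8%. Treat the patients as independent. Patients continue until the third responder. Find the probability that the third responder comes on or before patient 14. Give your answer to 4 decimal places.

0.7131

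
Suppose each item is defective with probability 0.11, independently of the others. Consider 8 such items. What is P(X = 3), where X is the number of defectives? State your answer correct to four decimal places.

0.0416

X ~ Binomial(n=8, p=0.11).
P(X=3) = C(8,3) · p^3 · (1−p)^5
= 56 · 0.001331 · 0.55841 = 0.041621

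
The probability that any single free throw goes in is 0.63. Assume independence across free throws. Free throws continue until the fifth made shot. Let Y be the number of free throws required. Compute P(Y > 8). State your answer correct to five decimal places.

0.33741

Needing more than 8 free throws ⇔ fewer than 5 successes in the first 8. With X ~ Binomial(8, 0.63), P(Y > 8) = P(X ≤ 4).
  k=0: C(8,0)·0.63^0·0.37^8 = 0.0003512
  k=1: C(8,1)·0.63^1·0.37^7 = 0.0047846
  k=2: C(8,2)·0.63^2·0.37^6 = 0.0285134
  k=3: C(8,3)·0.63^3·0.37^5 = 0.0970998
  k=4: C(8,4)·0.63^4·0.37^4 = 0.2066651
P(X ≤ 4) = 0.3374141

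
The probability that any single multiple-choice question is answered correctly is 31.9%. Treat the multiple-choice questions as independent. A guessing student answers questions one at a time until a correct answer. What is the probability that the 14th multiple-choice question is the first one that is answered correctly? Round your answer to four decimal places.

Geometric (trials to first success), p = 0.319.
P(Y = 14) = (1−p)^13 · p = 0.006775 · 0.319 = 0.002161

0.0022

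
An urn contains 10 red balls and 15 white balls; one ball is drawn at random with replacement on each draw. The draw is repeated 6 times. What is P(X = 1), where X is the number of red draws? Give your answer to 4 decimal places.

0.1866

X ~ Binomial(n=6, p=0.40).
P(X=1) = C(6,1) · p^1 · (1−p)^5
= 6 · 0.4 · 0.07776 = 0.186624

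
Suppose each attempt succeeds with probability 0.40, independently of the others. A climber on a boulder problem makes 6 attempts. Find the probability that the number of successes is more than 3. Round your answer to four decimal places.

0.1792

X ~ Binomial(6, 0.40); P(X ≥ 4) = Σ C(6,k) p^k (1−p)^(6−k) over k:
  k=4: C(6,4)·0.40^4·0.60^2 = 0.138240
  k=5: C(6,5)·0.40^5·0.60^1 = 0.036864
  k=6: C(6,6)·0.40^6·0.60^0 = 0.004096
Total = 0.179200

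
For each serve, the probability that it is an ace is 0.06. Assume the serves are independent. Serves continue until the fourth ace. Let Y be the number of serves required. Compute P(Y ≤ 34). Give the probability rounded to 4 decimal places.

0.1446

Finishing within 34 serves ⇔ at least 4 successes in the first 34. With X ~ Binomial(34, 0.06), P(Y ≤ 34) = 1 − P(X ≤ 3).
  k=0: C(34,0)·0.06^0·0.94^34 = 0.121996
  k=1: C(34,1)·0.06^1·0.94^33 = 0.264758
  k=2: C(34,2)·0.06^2·0.94^32 = 0.278841
  k=3: C(34,3)·0.06^3·0.94^31 = 0.189849
1 − 0.855445 = 0.144555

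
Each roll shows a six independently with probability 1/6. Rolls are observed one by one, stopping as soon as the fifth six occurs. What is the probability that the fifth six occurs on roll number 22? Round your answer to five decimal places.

Y = trial on which the fifth success occurs; negative binomial, r=5, p=0.166667.
P(Y=22) = C(21,4) · p^5 · (1−p)^17
= 5985 · 0.0001286 · 0.045073 = 0.0346918

0.03469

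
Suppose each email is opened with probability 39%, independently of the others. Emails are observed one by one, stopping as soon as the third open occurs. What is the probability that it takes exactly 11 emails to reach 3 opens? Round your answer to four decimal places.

0.0512

Y = trial on which the third success occurs; negative binomial, r=3, p=0.39.
P(Y=11) = C(10,2) · p^3 · (1−p)^8
= 45 · 0.059319 · 0.019171 = 0.051173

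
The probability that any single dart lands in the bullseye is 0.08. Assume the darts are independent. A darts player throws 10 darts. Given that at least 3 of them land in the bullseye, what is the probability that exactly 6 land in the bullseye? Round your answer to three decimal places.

0.001

X ~ Binomial(10, 0.08). Want P(X=6 | X≥3) = P(X=6) / P(X≥3).
P(X=6) = C(10,6)·0.08^6·0.92^4 = 0.00004
P(X≥3) = 1 − 0.43439 − 0.37773 − 0.14781 = 0.04008
Ratio = 0.00004 / 0.04008 = 0.00098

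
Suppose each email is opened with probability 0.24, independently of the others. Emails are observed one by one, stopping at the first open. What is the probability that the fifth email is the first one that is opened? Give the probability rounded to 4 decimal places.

Geometric (trials to first success), p = 0.24.
P(Y = 5) = (1−p)^4 · p = 0.33362 · 0.24 = 0.080069

0.0801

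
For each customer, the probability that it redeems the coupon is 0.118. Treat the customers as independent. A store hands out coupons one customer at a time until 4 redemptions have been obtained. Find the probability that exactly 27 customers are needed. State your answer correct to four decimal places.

Y = trial on which the fourth success occurs; negative binomial, r=4, p=0.118.
P(Y=27) = C(26,3) · p^4 · (1−p)^23
= 2600 · 0.00019388 · 0.05569 = 0.028072

0.0281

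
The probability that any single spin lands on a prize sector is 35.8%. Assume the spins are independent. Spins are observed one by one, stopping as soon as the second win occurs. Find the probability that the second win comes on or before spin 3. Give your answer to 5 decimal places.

0.29273

Finishing within 3 spins ⇔ at least 2 successes in the first 3. With X ~ Binomial(3, 0.358), P(Y ≤ 3) = 1 − P(X ≤ 1).
  k=0: C(3,0)·0.358^0·0.642^3 = 0.2646093
  k=1: C(3,1)·0.358^1·0.642^2 = 0.4426641
1 − 0.7072734 = 0.2927266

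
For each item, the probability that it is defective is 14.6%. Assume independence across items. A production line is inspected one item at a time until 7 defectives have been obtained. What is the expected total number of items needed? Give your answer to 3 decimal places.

47.945

Y = total items until the seventh success; negative binomial with r=7, p=0.146.
E[Y] = r / p = 7 / 0.146 = 47.94521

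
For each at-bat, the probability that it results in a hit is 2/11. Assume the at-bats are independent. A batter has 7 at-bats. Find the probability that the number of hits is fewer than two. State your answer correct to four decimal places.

X ~ Binomial(7, 0.181818); P(X ≤ 1) = Σ C(7,k) p^k (1−p)^(7−k) over k:
  k=0: C(7,0)·0.181818^0·0.818182^7 = 0.245442
  k=1: C(7,1)·0.181818^1·0.818182^6 = 0.381799
Total = 0.627241

0.6272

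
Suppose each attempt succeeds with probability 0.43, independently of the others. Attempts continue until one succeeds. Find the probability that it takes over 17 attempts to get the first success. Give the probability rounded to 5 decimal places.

Y = number of attempts to the first success; geometric, p = 0.43.
P(Y > 17) = P(first 17 all fail) = (1−p)^17 = 0.0000708

0.00007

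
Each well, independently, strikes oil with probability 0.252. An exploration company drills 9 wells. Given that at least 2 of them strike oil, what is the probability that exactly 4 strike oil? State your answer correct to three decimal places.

X ~ Binomial(9, 0.252). Want P(X=4 | X≥2) = P(X=4) / P(X≥2).
P(X=4) = C(9,4)·0.252^4·0.748^5 = 0.11898
P(X≥2) = 1 − 0.07330 − 0.22226 = 0.70444
Ratio = 0.11898 / 0.70444 = 0.16890

0.169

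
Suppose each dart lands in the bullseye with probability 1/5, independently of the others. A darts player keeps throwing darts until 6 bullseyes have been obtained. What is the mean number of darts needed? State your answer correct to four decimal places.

Y = total darts until the sixth success; negative binomial with r=6, p=0.20.
E[Y] = r / p = 6 / 0.20 = 30.000000

30.0000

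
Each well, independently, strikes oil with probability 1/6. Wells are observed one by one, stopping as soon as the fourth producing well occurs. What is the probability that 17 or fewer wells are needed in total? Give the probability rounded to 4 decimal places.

Finishing within 17 wells ⇔ at least 4 successes in the first 17. With X ~ Binomial(17, 0.166667), P(Y ≤ 17) = 1 − P(X ≤ 3).
  k=0: C(17,0)·0.166667^0·0.833333^17 = 0.045073
  k=1: C(17,1)·0.166667^1·0.833333^16 = 0.153249
  k=2: C(17,2)·0.166667^2·0.833333^15 = 0.245198
  k=3: C(17,3)·0.166667^3·0.833333^14 = 0.245198
1 − 0.688719 = 0.311281

0.3113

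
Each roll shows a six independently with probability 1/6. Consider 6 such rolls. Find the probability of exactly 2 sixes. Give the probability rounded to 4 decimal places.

0.2009

X ~ Binomial(n=6, p=0.166667).
P(X=2) = C(6,2) · p^2 · (1−p)^4
= 15 · 0.027778 · 0.48225 = 0.200939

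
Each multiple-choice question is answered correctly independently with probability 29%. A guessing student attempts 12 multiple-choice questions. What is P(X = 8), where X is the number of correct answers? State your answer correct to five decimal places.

0.00629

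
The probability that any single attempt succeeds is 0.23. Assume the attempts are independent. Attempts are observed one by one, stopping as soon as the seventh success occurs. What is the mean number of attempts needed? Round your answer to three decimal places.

Y = total attempts until the seventh success; negative binomial with r=7, p=0.23.
E[Y] = r / p = 7 / 0.23 = 30.43478

30.435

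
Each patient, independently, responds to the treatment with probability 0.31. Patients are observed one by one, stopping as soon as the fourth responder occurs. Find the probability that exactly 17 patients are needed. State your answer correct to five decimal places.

0.04156

Y = trial on which the fourth success occurs; negative binomial, r=4, p=0.31.
P(Y=17) = C(16,3) · p^4 · (1−p)^13
= 560 · 0.0092352 · 0.008036 = 0.0415598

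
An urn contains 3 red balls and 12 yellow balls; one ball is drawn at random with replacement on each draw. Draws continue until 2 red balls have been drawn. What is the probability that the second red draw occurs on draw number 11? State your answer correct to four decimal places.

Y = trial on which the second success occurs; negative binomial, r=2, p=0.20.
P(Y=11) = C(10,1) · p^2 · (1−p)^9
= 10 · 0.04 · 0.13422 = 0.053687

0.0537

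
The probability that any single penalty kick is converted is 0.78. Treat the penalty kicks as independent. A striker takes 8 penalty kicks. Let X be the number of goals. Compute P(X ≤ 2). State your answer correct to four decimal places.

0.0021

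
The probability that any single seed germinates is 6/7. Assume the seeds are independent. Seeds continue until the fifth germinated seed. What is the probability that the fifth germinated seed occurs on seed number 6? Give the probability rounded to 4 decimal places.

0.3305

Y = trial on which the fifth success occurs; negative binomial, r=5, p=0.857143.
P(Y=6) = C(5,4) · p^5 · (1−p)^1
= 5 · 0.46266 · 0.14286 = 0.330475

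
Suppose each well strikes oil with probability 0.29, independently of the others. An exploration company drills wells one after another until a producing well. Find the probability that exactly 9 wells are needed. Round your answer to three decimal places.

Geometric (trials to first success), p = 0.29.
P(Y = 9) = (1−p)^8 · p = 0.064575 · 0.29 = 0.01873

0.019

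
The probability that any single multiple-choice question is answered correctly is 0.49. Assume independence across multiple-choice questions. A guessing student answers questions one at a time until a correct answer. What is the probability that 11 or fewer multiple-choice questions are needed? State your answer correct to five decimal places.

0.99939

Y = number of multiple-choice questions to the first success; geometric, p = 0.49.
P(Y ≤ 11) = 1 − (1−p)^11 = 1 − 0.0006071 = 0.9993929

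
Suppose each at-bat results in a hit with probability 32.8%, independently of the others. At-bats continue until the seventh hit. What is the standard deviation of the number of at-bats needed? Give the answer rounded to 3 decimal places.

6.612

Y = total at-bats until the seventh success; negative binomial with r=7, p=0.328.
SD(Y) = √[r(1−p)/p²] = √(43.72397) = 6.61241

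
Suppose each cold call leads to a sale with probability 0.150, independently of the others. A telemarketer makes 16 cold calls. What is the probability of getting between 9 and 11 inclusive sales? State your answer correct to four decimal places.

X ~ Binomial(16, 0.15); P(9 ≤ X ≤ 11) = Σ C(16,k) p^k (1−p)^(16−k) over k:
  k=9: C(16,9)·0.15^9·0.85^7 = 0.000141
  k=10: C(16,10)·0.15^10·0.85^6 = 0.000017
  k=11: C(16,11)·0.15^11·0.85^5 = 0.000002
Total = 0.000160

0.0002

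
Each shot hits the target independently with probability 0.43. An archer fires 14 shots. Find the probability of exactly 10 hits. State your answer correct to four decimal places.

X ~ Binomial(n=14, p=0.43).
P(X=10) = C(14,10) · p^10 · (1−p)^4
= 1001 · 0.00021611 · 0.10556 = 0.022836

0.0228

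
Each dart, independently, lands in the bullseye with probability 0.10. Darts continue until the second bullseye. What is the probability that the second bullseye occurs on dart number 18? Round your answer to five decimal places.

Y = trial on which the second success occurs; negative binomial, r=2, p=0.10.
P(Y=18) = C(17,1) · p^2 · (1−p)^16
= 17 · 0.01 · 0.1853 = 0.0315013

0.03150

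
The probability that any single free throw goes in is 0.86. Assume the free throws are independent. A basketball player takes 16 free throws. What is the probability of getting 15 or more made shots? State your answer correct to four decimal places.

0.3227

X ~ Binomial(16, 0.86); P(X ≥ 15) = Σ C(16,k) p^k (1−p)^(16−k) over k:
  k=15: C(16,15)·0.86^15·0.14^1 = 0.233198
  k=16: C(16,16)·0.86^16·0.14^0 = 0.089531
Total = 0.322729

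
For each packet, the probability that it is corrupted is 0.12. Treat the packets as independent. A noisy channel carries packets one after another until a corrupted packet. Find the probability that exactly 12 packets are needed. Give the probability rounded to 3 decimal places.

Geometric (trials to first success), p = 0.12.
P(Y = 12) = (1−p)^11 · p = 0.24508 · 0.12 = 0.02941

0.029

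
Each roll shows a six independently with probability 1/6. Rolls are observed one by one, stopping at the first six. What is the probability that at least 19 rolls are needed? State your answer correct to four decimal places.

0.0376

Y = number of rolls to the first success; geometric, p = 0.166667.
P(Y > 18) = P(first 18 all fail) = (1−p)^18 = 0.037561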